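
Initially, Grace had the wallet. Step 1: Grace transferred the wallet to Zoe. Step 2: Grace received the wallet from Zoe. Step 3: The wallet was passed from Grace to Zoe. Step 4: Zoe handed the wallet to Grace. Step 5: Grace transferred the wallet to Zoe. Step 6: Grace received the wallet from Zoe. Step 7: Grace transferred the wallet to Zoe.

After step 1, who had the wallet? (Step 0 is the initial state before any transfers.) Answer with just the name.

Tracking the wallet holder through step 1:
After step 0 (start): Grace
After step 1: Zoe

At step 1, the holder is Zoe.

Answer: Zoe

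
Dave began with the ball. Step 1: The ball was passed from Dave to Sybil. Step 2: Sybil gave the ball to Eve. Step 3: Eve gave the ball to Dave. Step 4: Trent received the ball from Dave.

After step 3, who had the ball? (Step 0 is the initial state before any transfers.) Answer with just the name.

Answer: Dave

Derivation:
Tracking the ball holder through step 3:
After step 0 (start): Dave
After step 1: Sybil
After step 2: Eve
After step 3: Dave

At step 3, the holder is Dave.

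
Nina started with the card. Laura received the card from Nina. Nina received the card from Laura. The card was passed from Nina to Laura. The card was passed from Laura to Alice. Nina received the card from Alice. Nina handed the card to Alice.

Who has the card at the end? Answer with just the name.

Answer: Alice

Derivation:
Tracking the card through each event:
Start: Nina has the card.
After event 1: Laura has the card.
After event 2: Nina has the card.
After event 3: Laura has the card.
After event 4: Alice has the card.
After event 5: Nina has the card.
After event 6: Alice has the card.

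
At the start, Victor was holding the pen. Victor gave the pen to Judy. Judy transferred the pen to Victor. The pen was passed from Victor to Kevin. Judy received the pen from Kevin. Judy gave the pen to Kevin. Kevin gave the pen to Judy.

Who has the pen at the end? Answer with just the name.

Tracking the pen through each event:
Start: Victor has the pen.
After event 1: Judy has the pen.
After event 2: Victor has the pen.
After event 3: Kevin has the pen.
After event 4: Judy has the pen.
After event 5: Kevin has the pen.
After event 6: Judy has the pen.

Answer: Judy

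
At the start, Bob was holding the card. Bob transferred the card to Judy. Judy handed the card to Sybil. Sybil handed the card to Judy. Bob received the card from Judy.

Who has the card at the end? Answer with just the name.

Tracking the card through each event:
Start: Bob has the card.
After event 1: Judy has the card.
After event 2: Sybil has the card.
After event 3: Judy has the card.
After event 4: Bob has the card.

Answer: Bob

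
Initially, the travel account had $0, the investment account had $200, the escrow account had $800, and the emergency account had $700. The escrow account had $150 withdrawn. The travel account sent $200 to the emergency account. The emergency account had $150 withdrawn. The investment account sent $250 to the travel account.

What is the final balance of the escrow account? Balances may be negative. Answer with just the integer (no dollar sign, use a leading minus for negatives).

Tracking account balances step by step:
Start: travel=0, investment=200, escrow=800, emergency=700
Event 1 (withdraw 150 from escrow): escrow: 800 - 150 = 650. Balances: travel=0, investment=200, escrow=650, emergency=700
Event 2 (transfer 200 travel -> emergency): travel: 0 - 200 = -200, emergency: 700 + 200 = 900. Balances: travel=-200, investment=200, escrow=650, emergency=900
Event 3 (withdraw 150 from emergency): emergency: 900 - 150 = 750. Balances: travel=-200, investment=200, escrow=650, emergency=750
Event 4 (transfer 250 investment -> travel): investment: 200 - 250 = -50, travel: -200 + 250 = 50. Balances: travel=50, investment=-50, escrow=650, emergency=750

Final balance of escrow: 650

Answer: 650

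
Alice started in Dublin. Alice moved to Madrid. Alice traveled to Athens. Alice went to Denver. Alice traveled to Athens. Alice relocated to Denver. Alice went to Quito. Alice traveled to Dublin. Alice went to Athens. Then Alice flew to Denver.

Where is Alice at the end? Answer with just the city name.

Tracking Alice's location:
Start: Alice is in Dublin.
After move 1: Dublin -> Madrid. Alice is in Madrid.
After move 2: Madrid -> Athens. Alice is in Athens.
After move 3: Athens -> Denver. Alice is in Denver.
After move 4: Denver -> Athens. Alice is in Athens.
After move 5: Athens -> Denver. Alice is in Denver.
After move 6: Denver -> Quito. Alice is in Quito.
After move 7: Quito -> Dublin. Alice is in Dublin.
After move 8: Dublin -> Athens. Alice is in Athens.
After move 9: Athens -> Denver. Alice is in Denver.

Answer: Denver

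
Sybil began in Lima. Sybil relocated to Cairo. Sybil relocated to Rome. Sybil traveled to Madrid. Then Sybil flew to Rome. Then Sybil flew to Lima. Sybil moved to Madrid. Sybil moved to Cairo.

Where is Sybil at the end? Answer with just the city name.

Tracking Sybil's location:
Start: Sybil is in Lima.
After move 1: Lima -> Cairo. Sybil is in Cairo.
After move 2: Cairo -> Rome. Sybil is in Rome.
After move 3: Rome -> Madrid. Sybil is in Madrid.
After move 4: Madrid -> Rome. Sybil is in Rome.
After move 5: Rome -> Lima. Sybil is in Lima.
After move 6: Lima -> Madrid. Sybil is in Madrid.
After move 7: Madrid -> Cairo. Sybil is in Cairo.

Answer: Cairo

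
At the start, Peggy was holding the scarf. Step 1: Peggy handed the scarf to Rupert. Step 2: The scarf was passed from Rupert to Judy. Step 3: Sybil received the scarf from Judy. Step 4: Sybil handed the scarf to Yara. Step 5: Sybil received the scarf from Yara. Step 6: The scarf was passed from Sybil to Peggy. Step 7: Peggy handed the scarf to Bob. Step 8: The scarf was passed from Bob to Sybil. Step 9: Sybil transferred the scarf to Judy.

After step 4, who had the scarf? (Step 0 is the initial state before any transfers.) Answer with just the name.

Answer: Yara

Derivation:
Tracking the scarf holder through step 4:
After step 0 (start): Peggy
After step 1: Rupert
After step 2: Judy
After step 3: Sybil
After step 4: Yara

At step 4, the holder is Yara.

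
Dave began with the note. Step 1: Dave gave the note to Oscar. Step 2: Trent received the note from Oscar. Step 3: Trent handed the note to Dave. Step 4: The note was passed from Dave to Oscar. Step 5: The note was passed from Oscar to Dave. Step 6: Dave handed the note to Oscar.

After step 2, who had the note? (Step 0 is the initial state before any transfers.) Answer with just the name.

Answer: Trent

Derivation:
Tracking the note holder through step 2:
After step 0 (start): Dave
After step 1: Oscar
After step 2: Trent

At step 2, the holder is Trent.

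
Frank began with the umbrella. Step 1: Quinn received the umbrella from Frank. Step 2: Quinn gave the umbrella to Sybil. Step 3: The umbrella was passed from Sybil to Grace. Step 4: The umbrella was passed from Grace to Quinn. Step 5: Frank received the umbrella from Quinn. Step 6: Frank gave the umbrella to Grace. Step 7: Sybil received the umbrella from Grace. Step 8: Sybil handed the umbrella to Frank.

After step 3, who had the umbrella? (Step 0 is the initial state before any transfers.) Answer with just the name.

Answer: Grace

Derivation:
Tracking the umbrella holder through step 3:
After step 0 (start): Frank
After step 1: Quinn
After step 2: Sybil
After step 3: Grace

At step 3, the holder is Grace.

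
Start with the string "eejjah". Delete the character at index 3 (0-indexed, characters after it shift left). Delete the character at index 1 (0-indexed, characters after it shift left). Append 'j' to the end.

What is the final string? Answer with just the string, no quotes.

Applying each edit step by step:
Start: "eejjah"
Op 1 (delete idx 3 = 'j'): "eejjah" -> "eejah"
Op 2 (delete idx 1 = 'e'): "eejah" -> "ejah"
Op 3 (append 'j'): "ejah" -> "ejahj"

Answer: ejahj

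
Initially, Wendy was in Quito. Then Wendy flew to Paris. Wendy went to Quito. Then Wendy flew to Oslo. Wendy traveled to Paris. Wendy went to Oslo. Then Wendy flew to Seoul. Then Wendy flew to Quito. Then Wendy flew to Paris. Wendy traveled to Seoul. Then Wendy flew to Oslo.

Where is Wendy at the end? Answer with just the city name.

Answer: Oslo

Derivation:
Tracking Wendy's location:
Start: Wendy is in Quito.
After move 1: Quito -> Paris. Wendy is in Paris.
After move 2: Paris -> Quito. Wendy is in Quito.
After move 3: Quito -> Oslo. Wendy is in Oslo.
After move 4: Oslo -> Paris. Wendy is in Paris.
After move 5: Paris -> Oslo. Wendy is in Oslo.
After move 6: Oslo -> Seoul. Wendy is in Seoul.
After move 7: Seoul -> Quito. Wendy is in Quito.
After move 8: Quito -> Paris. Wendy is in Paris.
After move 9: Paris -> Seoul. Wendy is in Seoul.
After move 10: Seoul -> Oslo. Wendy is in Oslo.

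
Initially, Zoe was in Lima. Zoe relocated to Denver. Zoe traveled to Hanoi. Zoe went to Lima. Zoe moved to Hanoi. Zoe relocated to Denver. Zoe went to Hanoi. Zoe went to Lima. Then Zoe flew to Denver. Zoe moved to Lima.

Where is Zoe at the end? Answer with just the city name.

Tracking Zoe's location:
Start: Zoe is in Lima.
After move 1: Lima -> Denver. Zoe is in Denver.
After move 2: Denver -> Hanoi. Zoe is in Hanoi.
After move 3: Hanoi -> Lima. Zoe is in Lima.
After move 4: Lima -> Hanoi. Zoe is in Hanoi.
After move 5: Hanoi -> Denver. Zoe is in Denver.
After move 6: Denver -> Hanoi. Zoe is in Hanoi.
After move 7: Hanoi -> Lima. Zoe is in Lima.
After move 8: Lima -> Denver. Zoe is in Denver.
After move 9: Denver -> Lima. Zoe is in Lima.

Answer: Lima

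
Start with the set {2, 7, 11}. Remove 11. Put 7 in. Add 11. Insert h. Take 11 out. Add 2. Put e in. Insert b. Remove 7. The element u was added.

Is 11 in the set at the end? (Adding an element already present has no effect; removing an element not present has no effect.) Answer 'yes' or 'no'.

Answer: no

Derivation:
Tracking the set through each operation:
Start: {11, 2, 7}
Event 1 (remove 11): removed. Set: {2, 7}
Event 2 (add 7): already present, no change. Set: {2, 7}
Event 3 (add 11): added. Set: {11, 2, 7}
Event 4 (add h): added. Set: {11, 2, 7, h}
Event 5 (remove 11): removed. Set: {2, 7, h}
Event 6 (add 2): already present, no change. Set: {2, 7, h}
Event 7 (add e): added. Set: {2, 7, e, h}
Event 8 (add b): added. Set: {2, 7, b, e, h}
Event 9 (remove 7): removed. Set: {2, b, e, h}
Event 10 (add u): added. Set: {2, b, e, h, u}

Final set: {2, b, e, h, u} (size 5)
11 is NOT in the final set.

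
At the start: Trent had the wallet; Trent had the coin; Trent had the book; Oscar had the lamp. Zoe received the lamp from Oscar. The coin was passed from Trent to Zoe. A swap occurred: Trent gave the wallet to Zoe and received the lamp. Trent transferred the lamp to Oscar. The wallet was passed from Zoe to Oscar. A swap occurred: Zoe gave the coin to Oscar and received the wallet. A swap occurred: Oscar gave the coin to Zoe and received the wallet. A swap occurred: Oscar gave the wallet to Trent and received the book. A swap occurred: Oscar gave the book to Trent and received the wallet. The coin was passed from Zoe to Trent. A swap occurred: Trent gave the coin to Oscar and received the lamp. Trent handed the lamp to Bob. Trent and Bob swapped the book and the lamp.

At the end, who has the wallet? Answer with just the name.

Answer: Oscar

Derivation:
Tracking all object holders:
Start: wallet:Trent, coin:Trent, book:Trent, lamp:Oscar
Event 1 (give lamp: Oscar -> Zoe). State: wallet:Trent, coin:Trent, book:Trent, lamp:Zoe
Event 2 (give coin: Trent -> Zoe). State: wallet:Trent, coin:Zoe, book:Trent, lamp:Zoe
Event 3 (swap wallet<->lamp: now wallet:Zoe, lamp:Trent). State: wallet:Zoe, coin:Zoe, book:Trent, lamp:Trent
Event 4 (give lamp: Trent -> Oscar). State: wallet:Zoe, coin:Zoe, book:Trent, lamp:Oscar
Event 5 (give wallet: Zoe -> Oscar). State: wallet:Oscar, coin:Zoe, book:Trent, lamp:Oscar
Event 6 (swap coin<->wallet: now coin:Oscar, wallet:Zoe). State: wallet:Zoe, coin:Oscar, book:Trent, lamp:Oscar
Event 7 (swap coin<->wallet: now coin:Zoe, wallet:Oscar). State: wallet:Oscar, coin:Zoe, book:Trent, lamp:Oscar
Event 8 (swap wallet<->book: now wallet:Trent, book:Oscar). State: wallet:Trent, coin:Zoe, book:Oscar, lamp:Oscar
Event 9 (swap book<->wallet: now book:Trent, wallet:Oscar). State: wallet:Oscar, coin:Zoe, book:Trent, lamp:Oscar
Event 10 (give coin: Zoe -> Trent). State: wallet:Oscar, coin:Trent, book:Trent, lamp:Oscar
Event 11 (swap coin<->lamp: now coin:Oscar, lamp:Trent). State: wallet:Oscar, coin:Oscar, book:Trent, lamp:Trent
Event 12 (give lamp: Trent -> Bob). State: wallet:Oscar, coin:Oscar, book:Trent, lamp:Bob
Event 13 (swap book<->lamp: now book:Bob, lamp:Trent). State: wallet:Oscar, coin:Oscar, book:Bob, lamp:Trent

Final state: wallet:Oscar, coin:Oscar, book:Bob, lamp:Trent
The wallet is held by Oscar.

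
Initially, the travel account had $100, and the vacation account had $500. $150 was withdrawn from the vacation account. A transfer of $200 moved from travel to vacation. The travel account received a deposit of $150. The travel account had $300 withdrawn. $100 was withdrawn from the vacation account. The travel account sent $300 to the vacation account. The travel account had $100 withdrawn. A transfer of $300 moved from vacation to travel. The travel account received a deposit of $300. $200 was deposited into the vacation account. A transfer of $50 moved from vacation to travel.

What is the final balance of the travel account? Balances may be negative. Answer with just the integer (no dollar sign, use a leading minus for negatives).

Tracking account balances step by step:
Start: travel=100, vacation=500
Event 1 (withdraw 150 from vacation): vacation: 500 - 150 = 350. Balances: travel=100, vacation=350
Event 2 (transfer 200 travel -> vacation): travel: 100 - 200 = -100, vacation: 350 + 200 = 550. Balances: travel=-100, vacation=550
Event 3 (deposit 150 to travel): travel: -100 + 150 = 50. Balances: travel=50, vacation=550
Event 4 (withdraw 300 from travel): travel: 50 - 300 = -250. Balances: travel=-250, vacation=550
Event 5 (withdraw 100 from vacation): vacation: 550 - 100 = 450. Balances: travel=-250, vacation=450
Event 6 (transfer 300 travel -> vacation): travel: -250 - 300 = -550, vacation: 450 + 300 = 750. Balances: travel=-550, vacation=750
Event 7 (withdraw 100 from travel): travel: -550 - 100 = -650. Balances: travel=-650, vacation=750
Event 8 (transfer 300 vacation -> travel): vacation: 750 - 300 = 450, travel: -650 + 300 = -350. Balances: travel=-350, vacation=450
Event 9 (deposit 300 to travel): travel: -350 + 300 = -50. Balances: travel=-50, vacation=450
Event 10 (deposit 200 to vacation): vacation: 450 + 200 = 650. Balances: travel=-50, vacation=650
Event 11 (transfer 50 vacation -> travel): vacation: 650 - 50 = 600, travel: -50 + 50 = 0. Balances: travel=0, vacation=600

Final balance of travel: 0

Answer: 0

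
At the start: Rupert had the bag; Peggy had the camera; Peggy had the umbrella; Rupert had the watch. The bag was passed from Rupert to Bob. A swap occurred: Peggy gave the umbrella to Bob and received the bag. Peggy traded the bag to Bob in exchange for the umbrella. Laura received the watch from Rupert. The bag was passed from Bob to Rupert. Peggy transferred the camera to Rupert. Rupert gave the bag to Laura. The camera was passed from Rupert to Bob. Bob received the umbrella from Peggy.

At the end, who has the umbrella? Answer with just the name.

Answer: Bob

Derivation:
Tracking all object holders:
Start: bag:Rupert, camera:Peggy, umbrella:Peggy, watch:Rupert
Event 1 (give bag: Rupert -> Bob). State: bag:Bob, camera:Peggy, umbrella:Peggy, watch:Rupert
Event 2 (swap umbrella<->bag: now umbrella:Bob, bag:Peggy). State: bag:Peggy, camera:Peggy, umbrella:Bob, watch:Rupert
Event 3 (swap bag<->umbrella: now bag:Bob, umbrella:Peggy). State: bag:Bob, camera:Peggy, umbrella:Peggy, watch:Rupert
Event 4 (give watch: Rupert -> Laura). State: bag:Bob, camera:Peggy, umbrella:Peggy, watch:Laura
Event 5 (give bag: Bob -> Rupert). State: bag:Rupert, camera:Peggy, umbrella:Peggy, watch:Laura
Event 6 (give camera: Peggy -> Rupert). State: bag:Rupert, camera:Rupert, umbrella:Peggy, watch:Laura
Event 7 (give bag: Rupert -> Laura). State: bag:Laura, camera:Rupert, umbrella:Peggy, watch:Laura
Event 8 (give camera: Rupert -> Bob). State: bag:Laura, camera:Bob, umbrella:Peggy, watch:Laura
Event 9 (give umbrella: Peggy -> Bob). State: bag:Laura, camera:Bob, umbrella:Bob, watch:Laura

Final state: bag:Laura, camera:Bob, umbrella:Bob, watch:Laura
The umbrella is held by Bob.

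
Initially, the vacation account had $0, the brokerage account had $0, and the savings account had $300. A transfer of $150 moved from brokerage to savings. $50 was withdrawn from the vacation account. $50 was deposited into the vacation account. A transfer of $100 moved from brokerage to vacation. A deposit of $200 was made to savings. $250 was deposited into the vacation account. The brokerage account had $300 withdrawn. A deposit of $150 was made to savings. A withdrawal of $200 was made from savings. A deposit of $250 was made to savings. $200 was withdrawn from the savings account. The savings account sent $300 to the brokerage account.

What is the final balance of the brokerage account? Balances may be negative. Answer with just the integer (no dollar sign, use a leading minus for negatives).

Answer: -250

Derivation:
Tracking account balances step by step:
Start: vacation=0, brokerage=0, savings=300
Event 1 (transfer 150 brokerage -> savings): brokerage: 0 - 150 = -150, savings: 300 + 150 = 450. Balances: vacation=0, brokerage=-150, savings=450
Event 2 (withdraw 50 from vacation): vacation: 0 - 50 = -50. Balances: vacation=-50, brokerage=-150, savings=450
Event 3 (deposit 50 to vacation): vacation: -50 + 50 = 0. Balances: vacation=0, brokerage=-150, savings=450
Event 4 (transfer 100 brokerage -> vacation): brokerage: -150 - 100 = -250, vacation: 0 + 100 = 100. Balances: vacation=100, brokerage=-250, savings=450
Event 5 (deposit 200 to savings): savings: 450 + 200 = 650. Balances: vacation=100, brokerage=-250, savings=650
Event 6 (deposit 250 to vacation): vacation: 100 + 250 = 350. Balances: vacation=350, brokerage=-250, savings=650
Event 7 (withdraw 300 from brokerage): brokerage: -250 - 300 = -550. Balances: vacation=350, brokerage=-550, savings=650
Event 8 (deposit 150 to savings): savings: 650 + 150 = 800. Balances: vacation=350, brokerage=-550, savings=800
Event 9 (withdraw 200 from savings): savings: 800 - 200 = 600. Balances: vacation=350, brokerage=-550, savings=600
Event 10 (deposit 250 to savings): savings: 600 + 250 = 850. Balances: vacation=350, brokerage=-550, savings=850
Event 11 (withdraw 200 from savings): savings: 850 - 200 = 650. Balances: vacation=350, brokerage=-550, savings=650
Event 12 (transfer 300 savings -> brokerage): savings: 650 - 300 = 350, brokerage: -550 + 300 = -250. Balances: vacation=350, brokerage=-250, savings=350

Final balance of brokerage: -250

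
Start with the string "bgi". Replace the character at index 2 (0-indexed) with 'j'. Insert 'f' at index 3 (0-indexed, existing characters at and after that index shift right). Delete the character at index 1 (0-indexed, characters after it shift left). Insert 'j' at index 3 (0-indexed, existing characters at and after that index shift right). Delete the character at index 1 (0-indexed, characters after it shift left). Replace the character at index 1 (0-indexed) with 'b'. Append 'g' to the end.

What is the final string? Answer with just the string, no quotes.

Answer: bbjg

Derivation:
Applying each edit step by step:
Start: "bgi"
Op 1 (replace idx 2: 'i' -> 'j'): "bgi" -> "bgj"
Op 2 (insert 'f' at idx 3): "bgj" -> "bgjf"
Op 3 (delete idx 1 = 'g'): "bgjf" -> "bjf"
Op 4 (insert 'j' at idx 3): "bjf" -> "bjfj"
Op 5 (delete idx 1 = 'j'): "bjfj" -> "bfj"
Op 6 (replace idx 1: 'f' -> 'b'): "bfj" -> "bbj"
Op 7 (append 'g'): "bbj" -> "bbjg"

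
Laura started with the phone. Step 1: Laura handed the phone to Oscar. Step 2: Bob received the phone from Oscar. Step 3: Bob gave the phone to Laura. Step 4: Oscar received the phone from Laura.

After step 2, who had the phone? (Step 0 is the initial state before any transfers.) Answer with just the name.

Answer: Bob

Derivation:
Tracking the phone holder through step 2:
After step 0 (start): Laura
After step 1: Oscar
After step 2: Bob

At step 2, the holder is Bob.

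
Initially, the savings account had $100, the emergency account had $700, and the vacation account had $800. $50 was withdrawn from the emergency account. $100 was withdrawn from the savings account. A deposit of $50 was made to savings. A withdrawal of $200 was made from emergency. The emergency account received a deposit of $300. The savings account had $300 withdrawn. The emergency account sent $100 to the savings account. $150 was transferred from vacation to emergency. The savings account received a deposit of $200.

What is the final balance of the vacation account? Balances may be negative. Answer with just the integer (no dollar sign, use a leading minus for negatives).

Tracking account balances step by step:
Start: savings=100, emergency=700, vacation=800
Event 1 (withdraw 50 from emergency): emergency: 700 - 50 = 650. Balances: savings=100, emergency=650, vacation=800
Event 2 (withdraw 100 from savings): savings: 100 - 100 = 0. Balances: savings=0, emergency=650, vacation=800
Event 3 (deposit 50 to savings): savings: 0 + 50 = 50. Balances: savings=50, emergency=650, vacation=800
Event 4 (withdraw 200 from emergency): emergency: 650 - 200 = 450. Balances: savings=50, emergency=450, vacation=800
Event 5 (deposit 300 to emergency): emergency: 450 + 300 = 750. Balances: savings=50, emergency=750, vacation=800
Event 6 (withdraw 300 from savings): savings: 50 - 300 = -250. Balances: savings=-250, emergency=750, vacation=800
Event 7 (transfer 100 emergency -> savings): emergency: 750 - 100 = 650, savings: -250 + 100 = -150. Balances: savings=-150, emergency=650, vacation=800
Event 8 (transfer 150 vacation -> emergency): vacation: 800 - 150 = 650, emergency: 650 + 150 = 800. Balances: savings=-150, emergency=800, vacation=650
Event 9 (deposit 200 to savings): savings: -150 + 200 = 50. Balances: savings=50, emergency=800, vacation=650

Final balance of vacation: 650

Answer: 650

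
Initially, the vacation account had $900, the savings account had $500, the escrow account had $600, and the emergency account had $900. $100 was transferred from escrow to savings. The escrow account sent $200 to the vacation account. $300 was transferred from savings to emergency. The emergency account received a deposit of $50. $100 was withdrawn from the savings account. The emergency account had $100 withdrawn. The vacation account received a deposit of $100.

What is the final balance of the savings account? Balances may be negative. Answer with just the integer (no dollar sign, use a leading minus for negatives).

Tracking account balances step by step:
Start: vacation=900, savings=500, escrow=600, emergency=900
Event 1 (transfer 100 escrow -> savings): escrow: 600 - 100 = 500, savings: 500 + 100 = 600. Balances: vacation=900, savings=600, escrow=500, emergency=900
Event 2 (transfer 200 escrow -> vacation): escrow: 500 - 200 = 300, vacation: 900 + 200 = 1100. Balances: vacation=1100, savings=600, escrow=300, emergency=900
Event 3 (transfer 300 savings -> emergency): savings: 600 - 300 = 300, emergency: 900 + 300 = 1200. Balances: vacation=1100, savings=300, escrow=300, emergency=1200
Event 4 (deposit 50 to emergency): emergency: 1200 + 50 = 1250. Balances: vacation=1100, savings=300, escrow=300, emergency=1250
Event 5 (withdraw 100 from savings): savings: 300 - 100 = 200. Balances: vacation=1100, savings=200, escrow=300, emergency=1250
Event 6 (withdraw 100 from emergency): emergency: 1250 - 100 = 1150. Balances: vacation=1100, savings=200, escrow=300, emergency=1150
Event 7 (deposit 100 to vacation): vacation: 1100 + 100 = 1200. Balances: vacation=1200, savings=200, escrow=300, emergency=1150

Final balance of savings: 200

Answer: 200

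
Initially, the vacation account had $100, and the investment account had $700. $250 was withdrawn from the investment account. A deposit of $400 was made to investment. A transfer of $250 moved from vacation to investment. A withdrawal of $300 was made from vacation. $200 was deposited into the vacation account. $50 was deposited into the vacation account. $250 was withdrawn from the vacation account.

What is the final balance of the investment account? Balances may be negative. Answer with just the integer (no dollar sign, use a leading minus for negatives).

Tracking account balances step by step:
Start: vacation=100, investment=700
Event 1 (withdraw 250 from investment): investment: 700 - 250 = 450. Balances: vacation=100, investment=450
Event 2 (deposit 400 to investment): investment: 450 + 400 = 850. Balances: vacation=100, investment=850
Event 3 (transfer 250 vacation -> investment): vacation: 100 - 250 = -150, investment: 850 + 250 = 1100. Balances: vacation=-150, investment=1100
Event 4 (withdraw 300 from vacation): vacation: -150 - 300 = -450. Balances: vacation=-450, investment=1100
Event 5 (deposit 200 to vacation): vacation: -450 + 200 = -250. Balances: vacation=-250, investment=1100
Event 6 (deposit 50 to vacation): vacation: -250 + 50 = -200. Balances: vacation=-200, investment=1100
Event 7 (withdraw 250 from vacation): vacation: -200 - 250 = -450. Balances: vacation=-450, investment=1100

Final balance of investment: 1100

Answer: 1100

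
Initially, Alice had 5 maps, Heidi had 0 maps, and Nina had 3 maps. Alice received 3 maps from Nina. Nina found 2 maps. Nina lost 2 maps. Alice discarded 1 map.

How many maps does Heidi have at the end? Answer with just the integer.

Answer: 0

Derivation:
Tracking counts step by step:
Start: Alice=5, Heidi=0, Nina=3
Event 1 (Nina -> Alice, 3): Nina: 3 -> 0, Alice: 5 -> 8. State: Alice=8, Heidi=0, Nina=0
Event 2 (Nina +2): Nina: 0 -> 2. State: Alice=8, Heidi=0, Nina=2
Event 3 (Nina -2): Nina: 2 -> 0. State: Alice=8, Heidi=0, Nina=0
Event 4 (Alice -1): Alice: 8 -> 7. State: Alice=7, Heidi=0, Nina=0

Heidi's final count: 0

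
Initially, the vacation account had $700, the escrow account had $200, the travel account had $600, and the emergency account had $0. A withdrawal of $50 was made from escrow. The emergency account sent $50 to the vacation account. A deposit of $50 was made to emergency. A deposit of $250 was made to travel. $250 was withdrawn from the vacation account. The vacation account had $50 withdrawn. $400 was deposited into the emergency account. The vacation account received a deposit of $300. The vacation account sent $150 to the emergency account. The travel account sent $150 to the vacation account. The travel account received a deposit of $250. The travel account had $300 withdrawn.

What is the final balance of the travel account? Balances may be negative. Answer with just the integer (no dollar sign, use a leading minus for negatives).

Answer: 650

Derivation:
Tracking account balances step by step:
Start: vacation=700, escrow=200, travel=600, emergency=0
Event 1 (withdraw 50 from escrow): escrow: 200 - 50 = 150. Balances: vacation=700, escrow=150, travel=600, emergency=0
Event 2 (transfer 50 emergency -> vacation): emergency: 0 - 50 = -50, vacation: 700 + 50 = 750. Balances: vacation=750, escrow=150, travel=600, emergency=-50
Event 3 (deposit 50 to emergency): emergency: -50 + 50 = 0. Balances: vacation=750, escrow=150, travel=600, emergency=0
Event 4 (deposit 250 to travel): travel: 600 + 250 = 850. Balances: vacation=750, escrow=150, travel=850, emergency=0
Event 5 (withdraw 250 from vacation): vacation: 750 - 250 = 500. Balances: vacation=500, escrow=150, travel=850, emergency=0
Event 6 (withdraw 50 from vacation): vacation: 500 - 50 = 450. Balances: vacation=450, escrow=150, travel=850, emergency=0
Event 7 (deposit 400 to emergency): emergency: 0 + 400 = 400. Balances: vacation=450, escrow=150, travel=850, emergency=400
Event 8 (deposit 300 to vacation): vacation: 450 + 300 = 750. Balances: vacation=750, escrow=150, travel=850, emergency=400
Event 9 (transfer 150 vacation -> emergency): vacation: 750 - 150 = 600, emergency: 400 + 150 = 550. Balances: vacation=600, escrow=150, travel=850, emergency=550
Event 10 (transfer 150 travel -> vacation): travel: 850 - 150 = 700, vacation: 600 + 150 = 750. Balances: vacation=750, escrow=150, travel=700, emergency=550
Event 11 (deposit 250 to travel): travel: 700 + 250 = 950. Balances: vacation=750, escrow=150, travel=950, emergency=550
Event 12 (withdraw 300 from travel): travel: 950 - 300 = 650. Balances: vacation=750, escrow=150, travel=650, emergency=550

Final balance of travel: 650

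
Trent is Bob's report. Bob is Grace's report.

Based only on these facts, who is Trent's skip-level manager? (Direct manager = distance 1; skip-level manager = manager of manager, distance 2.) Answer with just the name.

Answer: Grace

Derivation:
Reconstructing the manager chain from the given facts:
  Grace -> Bob -> Trent
(each arrow means 'manager of the next')
Positions in the chain (0 = top):
  position of Grace: 0
  position of Bob: 1
  position of Trent: 2

Trent is at position 2; the skip-level manager is 2 steps up the chain, i.e. position 0: Grace.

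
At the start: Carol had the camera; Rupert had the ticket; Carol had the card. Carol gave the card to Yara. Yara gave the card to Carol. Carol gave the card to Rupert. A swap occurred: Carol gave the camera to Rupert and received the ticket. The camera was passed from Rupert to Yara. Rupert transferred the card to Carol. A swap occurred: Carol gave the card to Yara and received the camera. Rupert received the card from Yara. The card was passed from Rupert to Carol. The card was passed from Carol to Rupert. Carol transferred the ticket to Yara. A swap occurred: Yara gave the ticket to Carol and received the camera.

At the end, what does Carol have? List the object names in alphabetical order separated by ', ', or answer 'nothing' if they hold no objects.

Tracking all object holders:
Start: camera:Carol, ticket:Rupert, card:Carol
Event 1 (give card: Carol -> Yara). State: camera:Carol, ticket:Rupert, card:Yara
Event 2 (give card: Yara -> Carol). State: camera:Carol, ticket:Rupert, card:Carol
Event 3 (give card: Carol -> Rupert). State: camera:Carol, ticket:Rupert, card:Rupert
Event 4 (swap camera<->ticket: now camera:Rupert, ticket:Carol). State: camera:Rupert, ticket:Carol, card:Rupert
Event 5 (give camera: Rupert -> Yara). State: camera:Yara, ticket:Carol, card:Rupert
Event 6 (give card: Rupert -> Carol). State: camera:Yara, ticket:Carol, card:Carol
Event 7 (swap card<->camera: now card:Yara, camera:Carol). State: camera:Carol, ticket:Carol, card:Yara
Event 8 (give card: Yara -> Rupert). State: camera:Carol, ticket:Carol, card:Rupert
Event 9 (give card: Rupert -> Carol). State: camera:Carol, ticket:Carol, card:Carol
Event 10 (give card: Carol -> Rupert). State: camera:Carol, ticket:Carol, card:Rupert
Event 11 (give ticket: Carol -> Yara). State: camera:Carol, ticket:Yara, card:Rupert
Event 12 (swap ticket<->camera: now ticket:Carol, camera:Yara). State: camera:Yara, ticket:Carol, card:Rupert

Final state: camera:Yara, ticket:Carol, card:Rupert
Carol holds: ticket.

Answer: ticket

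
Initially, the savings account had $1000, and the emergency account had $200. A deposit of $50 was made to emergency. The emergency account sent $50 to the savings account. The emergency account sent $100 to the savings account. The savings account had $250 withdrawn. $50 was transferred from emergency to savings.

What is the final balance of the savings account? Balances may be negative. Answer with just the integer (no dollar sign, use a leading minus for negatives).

Tracking account balances step by step:
Start: savings=1000, emergency=200
Event 1 (deposit 50 to emergency): emergency: 200 + 50 = 250. Balances: savings=1000, emergency=250
Event 2 (transfer 50 emergency -> savings): emergency: 250 - 50 = 200, savings: 1000 + 50 = 1050. Balances: savings=1050, emergency=200
Event 3 (transfer 100 emergency -> savings): emergency: 200 - 100 = 100, savings: 1050 + 100 = 1150. Balances: savings=1150, emergency=100
Event 4 (withdraw 250 from savings): savings: 1150 - 250 = 900. Balances: savings=900, emergency=100
Event 5 (transfer 50 emergency -> savings): emergency: 100 - 50 = 50, savings: 900 + 50 = 950. Balances: savings=950, emergency=50

Final balance of savings: 950

Answer: 950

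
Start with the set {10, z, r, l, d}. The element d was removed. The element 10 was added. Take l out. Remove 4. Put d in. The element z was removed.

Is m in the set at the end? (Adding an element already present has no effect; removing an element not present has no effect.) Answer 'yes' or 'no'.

Answer: no

Derivation:
Tracking the set through each operation:
Start: {10, d, l, r, z}
Event 1 (remove d): removed. Set: {10, l, r, z}
Event 2 (add 10): already present, no change. Set: {10, l, r, z}
Event 3 (remove l): removed. Set: {10, r, z}
Event 4 (remove 4): not present, no change. Set: {10, r, z}
Event 5 (add d): added. Set: {10, d, r, z}
Event 6 (remove z): removed. Set: {10, d, r}

Final set: {10, d, r} (size 3)
m is NOT in the final set.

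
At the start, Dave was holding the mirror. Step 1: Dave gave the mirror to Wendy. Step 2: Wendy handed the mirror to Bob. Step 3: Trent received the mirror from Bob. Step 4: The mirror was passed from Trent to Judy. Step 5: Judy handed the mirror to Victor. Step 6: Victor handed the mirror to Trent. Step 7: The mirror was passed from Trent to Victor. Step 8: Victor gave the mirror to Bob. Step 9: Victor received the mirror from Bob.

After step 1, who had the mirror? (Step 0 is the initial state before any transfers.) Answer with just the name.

Answer: Wendy

Derivation:
Tracking the mirror holder through step 1:
After step 0 (start): Dave
After step 1: Wendy

At step 1, the holder is Wendy.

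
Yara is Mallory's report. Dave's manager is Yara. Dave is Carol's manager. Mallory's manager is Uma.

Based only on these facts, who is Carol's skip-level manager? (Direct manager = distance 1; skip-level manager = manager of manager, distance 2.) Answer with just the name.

Reconstructing the manager chain from the given facts:
  Uma -> Mallory -> Yara -> Dave -> Carol
(each arrow means 'manager of the next')
Positions in the chain (0 = top):
  position of Uma: 0
  position of Mallory: 1
  position of Yara: 2
  position of Dave: 3
  position of Carol: 4

Carol is at position 4; the skip-level manager is 2 steps up the chain, i.e. position 2: Yara.

Answer: Yara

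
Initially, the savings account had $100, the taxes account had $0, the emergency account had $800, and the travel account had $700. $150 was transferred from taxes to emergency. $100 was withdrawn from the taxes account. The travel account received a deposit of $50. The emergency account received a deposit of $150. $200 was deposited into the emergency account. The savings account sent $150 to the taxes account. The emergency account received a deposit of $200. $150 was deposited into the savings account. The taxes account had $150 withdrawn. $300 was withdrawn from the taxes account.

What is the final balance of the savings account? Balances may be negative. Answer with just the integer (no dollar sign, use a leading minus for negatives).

Answer: 100

Derivation:
Tracking account balances step by step:
Start: savings=100, taxes=0, emergency=800, travel=700
Event 1 (transfer 150 taxes -> emergency): taxes: 0 - 150 = -150, emergency: 800 + 150 = 950. Balances: savings=100, taxes=-150, emergency=950, travel=700
Event 2 (withdraw 100 from taxes): taxes: -150 - 100 = -250. Balances: savings=100, taxes=-250, emergency=950, travel=700
Event 3 (deposit 50 to travel): travel: 700 + 50 = 750. Balances: savings=100, taxes=-250, emergency=950, travel=750
Event 4 (deposit 150 to emergency): emergency: 950 + 150 = 1100. Balances: savings=100, taxes=-250, emergency=1100, travel=750
Event 5 (deposit 200 to emergency): emergency: 1100 + 200 = 1300. Balances: savings=100, taxes=-250, emergency=1300, travel=750
Event 6 (transfer 150 savings -> taxes): savings: 100 - 150 = -50, taxes: -250 + 150 = -100. Balances: savings=-50, taxes=-100, emergency=1300, travel=750
Event 7 (deposit 200 to emergency): emergency: 1300 + 200 = 1500. Balances: savings=-50, taxes=-100, emergency=1500, travel=750
Event 8 (deposit 150 to savings): savings: -50 + 150 = 100. Balances: savings=100, taxes=-100, emergency=1500, travel=750
Event 9 (withdraw 150 from taxes): taxes: -100 - 150 = -250. Balances: savings=100, taxes=-250, emergency=1500, travel=750
Event 10 (withdraw 300 from taxes): taxes: -250 - 300 = -550. Balances: savings=100, taxes=-550, emergency=1500, travel=750

Final balance of savings: 100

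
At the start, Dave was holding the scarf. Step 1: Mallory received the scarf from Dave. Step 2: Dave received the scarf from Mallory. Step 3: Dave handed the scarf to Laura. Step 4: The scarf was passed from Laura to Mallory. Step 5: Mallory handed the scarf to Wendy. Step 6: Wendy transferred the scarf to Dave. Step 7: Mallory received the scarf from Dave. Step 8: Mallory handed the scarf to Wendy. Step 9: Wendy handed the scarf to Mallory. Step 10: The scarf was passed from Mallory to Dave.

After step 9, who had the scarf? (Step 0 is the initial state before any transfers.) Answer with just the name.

Tracking the scarf holder through step 9:
After step 0 (start): Dave
After step 1: Mallory
After step 2: Dave
After step 3: Laura
After step 4: Mallory
After step 5: Wendy
After step 6: Dave
After step 7: Mallory
After step 8: Wendy
After step 9: Mallory

At step 9, the holder is Mallory.

Answer: Mallory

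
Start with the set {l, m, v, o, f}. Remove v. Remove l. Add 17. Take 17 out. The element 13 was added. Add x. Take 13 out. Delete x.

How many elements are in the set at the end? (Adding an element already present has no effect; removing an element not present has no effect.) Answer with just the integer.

Answer: 3

Derivation:
Tracking the set through each operation:
Start: {f, l, m, o, v}
Event 1 (remove v): removed. Set: {f, l, m, o}
Event 2 (remove l): removed. Set: {f, m, o}
Event 3 (add 17): added. Set: {17, f, m, o}
Event 4 (remove 17): removed. Set: {f, m, o}
Event 5 (add 13): added. Set: {13, f, m, o}
Event 6 (add x): added. Set: {13, f, m, o, x}
Event 7 (remove 13): removed. Set: {f, m, o, x}
Event 8 (remove x): removed. Set: {f, m, o}

Final set: {f, m, o} (size 3)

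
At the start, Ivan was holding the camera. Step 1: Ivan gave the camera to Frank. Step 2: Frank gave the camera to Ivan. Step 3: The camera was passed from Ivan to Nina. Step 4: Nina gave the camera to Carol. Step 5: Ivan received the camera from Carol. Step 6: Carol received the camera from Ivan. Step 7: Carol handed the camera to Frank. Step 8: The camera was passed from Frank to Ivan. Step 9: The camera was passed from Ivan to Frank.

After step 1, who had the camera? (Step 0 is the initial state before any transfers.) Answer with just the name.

Tracking the camera holder through step 1:
After step 0 (start): Ivan
After step 1: Frank

At step 1, the holder is Frank.

Answer: Frank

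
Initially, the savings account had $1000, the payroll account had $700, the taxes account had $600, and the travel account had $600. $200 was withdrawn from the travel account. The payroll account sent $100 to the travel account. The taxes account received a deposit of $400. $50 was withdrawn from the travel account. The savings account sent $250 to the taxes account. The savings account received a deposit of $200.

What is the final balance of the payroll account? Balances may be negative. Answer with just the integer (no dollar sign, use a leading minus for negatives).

Tracking account balances step by step:
Start: savings=1000, payroll=700, taxes=600, travel=600
Event 1 (withdraw 200 from travel): travel: 600 - 200 = 400. Balances: savings=1000, payroll=700, taxes=600, travel=400
Event 2 (transfer 100 payroll -> travel): payroll: 700 - 100 = 600, travel: 400 + 100 = 500. Balances: savings=1000, payroll=600, taxes=600, travel=500
Event 3 (deposit 400 to taxes): taxes: 600 + 400 = 1000. Balances: savings=1000, payroll=600, taxes=1000, travel=500
Event 4 (withdraw 50 from travel): travel: 500 - 50 = 450. Balances: savings=1000, payroll=600, taxes=1000, travel=450
Event 5 (transfer 250 savings -> taxes): savings: 1000 - 250 = 750, taxes: 1000 + 250 = 1250. Balances: savings=750, payroll=600, taxes=1250, travel=450
Event 6 (deposit 200 to savings): savings: 750 + 200 = 950. Balances: savings=950, payroll=600, taxes=1250, travel=450

Final balance of payroll: 600

Answer: 600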